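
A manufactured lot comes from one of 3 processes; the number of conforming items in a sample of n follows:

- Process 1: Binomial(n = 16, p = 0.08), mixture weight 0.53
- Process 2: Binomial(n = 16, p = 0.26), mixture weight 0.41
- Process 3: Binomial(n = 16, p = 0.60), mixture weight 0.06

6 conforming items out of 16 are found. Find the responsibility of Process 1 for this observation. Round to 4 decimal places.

0.0092

Apply Bayes' rule: the posterior for each component is proportional to its prior times its likelihood at x.
Evaluate each component's likelihood at the observed value:
  f_1 = C(16,6)·0.08^6·0.92^10 = 8008·2.62144e-07·0.434388 = 0.00091189
  f_2 = C(16,6)·0.26^6·0.74^10 = 8008·0.000308916·0.0492399 = 0.12181
  f_3 = C(16,6)·0.60^6·0.40^10 = 8008·0.046656·0.000104858 = 0.039177
Multiply by the mixture weights:
  w_1·f_1 = 0.53 × 0.00091189 = 0.000483301
  w_2·f_2 = 0.41 × 0.12181 = 0.0499419
  w_3·f_3 = 0.06 × 0.039177 = 0.00235062
Marginal: 0.000483301 + 0.0499419 + 0.00235062 = 0.0527758
P(Process 1 | x) = 0.000483301 / 0.0527758 ≈ 0.0092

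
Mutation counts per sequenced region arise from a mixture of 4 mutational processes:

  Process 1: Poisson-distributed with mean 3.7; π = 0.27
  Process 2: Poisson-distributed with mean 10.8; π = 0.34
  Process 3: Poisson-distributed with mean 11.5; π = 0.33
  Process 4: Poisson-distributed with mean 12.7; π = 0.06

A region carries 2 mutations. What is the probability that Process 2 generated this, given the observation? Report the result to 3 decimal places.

Posterior ∝ prior × likelihood, so P(k | x) ∝ P(Z=k) f_k(x); normalise over all components.
Poisson probabilities:
  L_1 = e^(−3.7)·3.7^2/2! = 0.169233
  L_2 = e^(−10.8)·10.8^2/2! = 0.0011897
  L_3 = e^(−11.5)·11.5^2/2! = 0.000669852
  L_4 = e^(−12.7)·12.7^2/2! = 0.000246058
Weight by the priors:
  P(Z=1)·L_1 = 0.27 × 0.169233 = 0.0456928
  P(Z=2)·L_2 = 0.34 × 0.0011897 = 0.000404498
  P(Z=3)·L_3 = 0.33 × 0.000669852 = 0.000221051
  P(Z=4)·L_4 = 0.06 × 0.000246058 = 1.47635e-05
Sum: 0.0456928 + 0.000404498 + 0.000221051 + 1.47635e-05 = 0.0463331
P(Process 2 | data) = 0.000404498 / 0.0463331 ≈ 0.009

0.009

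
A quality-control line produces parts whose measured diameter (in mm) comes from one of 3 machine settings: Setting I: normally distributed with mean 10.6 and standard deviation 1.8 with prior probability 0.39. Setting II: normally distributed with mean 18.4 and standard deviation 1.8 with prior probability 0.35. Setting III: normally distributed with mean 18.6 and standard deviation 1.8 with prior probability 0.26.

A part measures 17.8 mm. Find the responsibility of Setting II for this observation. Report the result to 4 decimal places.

The responsibility of component k is w_k f_k(x) divided by Σ_j w_j f_j(x).
Component likelihoods at x = 17.8 mm:
  f_I = 7.43501e-05
  f_II = 0.209657
  f_III = 0.200791
Weight by the priors:
  w_I·f_I = 0.39 × 7.43501e-05 = 2.89965e-05
  w_II·f_II = 0.35 × 0.209657 = 0.0733801
  w_III·f_III = 0.26 × 0.200791 = 0.0522057
Denominator: 2.89965e-05 + 0.0733801 + 0.0522057 = 0.125615
P(Setting II | data) ≈ 0.5842

0.5842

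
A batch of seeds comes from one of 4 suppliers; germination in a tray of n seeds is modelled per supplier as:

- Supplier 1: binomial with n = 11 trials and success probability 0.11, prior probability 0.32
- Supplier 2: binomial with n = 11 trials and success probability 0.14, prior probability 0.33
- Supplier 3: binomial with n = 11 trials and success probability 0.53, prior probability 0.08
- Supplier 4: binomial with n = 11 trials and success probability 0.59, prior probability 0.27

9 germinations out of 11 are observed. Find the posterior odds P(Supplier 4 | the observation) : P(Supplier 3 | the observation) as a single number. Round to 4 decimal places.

6.7427

Posterior odds = (w_i f_i(x)) / (w_j f_j(x)); the normalising sum cancels.
Binomial probabilities:
  f_1 = C(11,9)·0.11^9·0.89^2 = 55·2.35795e-09·0.7921 = 1.02725e-07
  f_2 = C(11,9)·0.14^9·0.86^2 = 55·2.0661e-08·0.7396 = 8.4045e-07
  f_3 = C(11,9)·0.53^9·0.47^2 = 55·0.00329976·0.2209 = 0.0400905
  f_4 = C(11,9)·0.59^9·0.41^2 = 55·0.008663·0.1681 = 0.0800937
0.0216253 / 0.00320724 ≈ 6.7427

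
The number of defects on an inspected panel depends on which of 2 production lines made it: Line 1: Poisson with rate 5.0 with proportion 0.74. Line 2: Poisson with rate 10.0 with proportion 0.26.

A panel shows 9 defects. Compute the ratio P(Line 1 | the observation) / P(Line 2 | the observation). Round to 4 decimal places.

The posterior odds equal the prior odds times the likelihood ratio: (π_i/π_j)·(f_i(x)/f_j(x)).
Evaluate each component's likelihood at the observed value:
  p_1 = e^(−5.0)·5.0^9/9! = 0.0362656
  p_2 = e^(−10.0)·10.0^9/9! = 0.12511
Posterior odds = (π_1·p_1) / (π_2·p_2) = (0.74·0.0362656) / (0.26·0.12511) = 0.0268365 / 0.0325286 ≈ 0.8250

0.8250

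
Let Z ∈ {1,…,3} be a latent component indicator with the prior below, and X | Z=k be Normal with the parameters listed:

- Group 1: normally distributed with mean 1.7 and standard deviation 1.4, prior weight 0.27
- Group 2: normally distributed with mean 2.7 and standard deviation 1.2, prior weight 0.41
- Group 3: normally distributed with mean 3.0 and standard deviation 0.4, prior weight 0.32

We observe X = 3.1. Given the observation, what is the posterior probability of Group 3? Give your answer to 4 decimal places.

P(component k | x) = π_k·f_k(x) / marginal(x), where marginal(x) = Σ_j π_j·f_j(x).
Normal densities:
  p_1 = (1/(1.4·√(2π)))·exp(−(3.1−1.7)²/(2·1.4²)) = 0.284959·exp(-0.50000) = 0.172836
  p_2 = (1/(1.2·√(2π)))·exp(−(3.1−2.7)²/(2·1.2²)) = 0.332452·exp(-0.05556) = 0.314486
  p_3 = (1/(0.4·√(2π)))·exp(−(3.1−3.0)²/(2·0.4²)) = 0.997356·exp(-0.03125) = 0.96667
Unnormalised posteriors:
  π_1·p_1 = 0.27 × 0.172836 = 0.0466658
  π_2·p_2 = 0.41 × 0.314486 = 0.128939
  π_3·p_3 = 0.32 × 0.96667 = 0.309334
Sum: 0.0466658 + 0.128939 + 0.309334 = 0.48494
P(Group 3 | data) = 0.309334 / 0.48494 ≈ 0.6379

0.6379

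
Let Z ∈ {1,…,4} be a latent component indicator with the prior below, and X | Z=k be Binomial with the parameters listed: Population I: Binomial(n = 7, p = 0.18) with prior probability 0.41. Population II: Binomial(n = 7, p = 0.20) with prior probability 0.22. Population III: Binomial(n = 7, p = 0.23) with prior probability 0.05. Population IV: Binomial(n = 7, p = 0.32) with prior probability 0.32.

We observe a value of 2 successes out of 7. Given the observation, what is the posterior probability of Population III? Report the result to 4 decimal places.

Posterior ∝ prior × likelihood, so P(k | x) ∝ w_k f_k(x); normalise over all components.
Evaluate each component's likelihood at the observed value:
  p_I = C(7,2)·0.18^2·0.82^5 = 21·0.0324·0.37074 = 0.252251
  p_II = C(7,2)·0.20^2·0.80^5 = 21·0.04·0.32768 = 0.275251
  p_III = C(7,2)·0.23^2·0.77^5 = 21·0.0529·0.270678 = 0.300697
  p_IV = C(7,2)·0.32^2·0.68^5 = 21·0.1024·0.145393 = 0.312654
Weight by the priors:
  w_I·p_I = 0.41 × 0.252251 = 0.103423
  w_II·p_II = 0.22 × 0.275251 = 0.0605553
  w_III·p_III = 0.05 × 0.300697 = 0.0150348
  w_IV·p_IV = 0.32 × 0.312654 = 0.100049
Normaliser: 0.103423 + 0.0605553 + 0.0150348 + 0.100049 = 0.279062
P(Population III | x) ≈ 0.0539

0.0539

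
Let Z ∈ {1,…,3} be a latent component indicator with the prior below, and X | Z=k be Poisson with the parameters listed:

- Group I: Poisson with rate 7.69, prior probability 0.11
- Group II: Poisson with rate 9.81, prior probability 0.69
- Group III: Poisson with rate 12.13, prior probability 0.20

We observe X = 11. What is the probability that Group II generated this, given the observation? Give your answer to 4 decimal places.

0.7218

Apply Bayes' rule: the posterior for each component is proportional to its prior times its likelihood at x.
Component likelihoods at x = 11:
  f_I = 0.0637249
  f_II = 0.111372
  f_III = 0.113063
Multiply by the mixture weights:
  w_I·f_I = 0.11 × 0.0637249 = 0.00700974
  w_II·f_II = 0.69 × 0.111372 = 0.0768464
  w_III·f_III = 0.20 × 0.113063 = 0.0226126
Denominator: 0.00700974 + 0.0768464 + 0.0226126 = 0.106469
Responsibility of Group II: 0.0768464 / 0.106469 ≈ 0.7218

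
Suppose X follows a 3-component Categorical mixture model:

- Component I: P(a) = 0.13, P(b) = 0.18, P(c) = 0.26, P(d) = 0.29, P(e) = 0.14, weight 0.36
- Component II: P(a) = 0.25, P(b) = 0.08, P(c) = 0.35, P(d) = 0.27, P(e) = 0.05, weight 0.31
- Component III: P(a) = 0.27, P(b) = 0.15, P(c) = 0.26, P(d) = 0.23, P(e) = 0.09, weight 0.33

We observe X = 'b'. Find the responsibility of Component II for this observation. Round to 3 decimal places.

0.178

P(component k | x) = w_k·f_k(x) / marginal(x), where marginal(x) = Σ_j w_j·f_j(x).
Categorical probabilities:
  f_I = 0.18
  f_II = 0.08
  f_III = 0.15
Unnormalised posteriors:
  w_I·f_I = 0.36 × 0.18 = 0.0648
  w_II·f_II = 0.31 × 0.08 = 0.0248
  w_III·f_III = 0.33 × 0.15 = 0.0495
Evidence: 0.0648 + 0.0248 + 0.0495 = 0.1391
So the posterior for Component II is 0.0248 / 0.1391 ≈ 0.178.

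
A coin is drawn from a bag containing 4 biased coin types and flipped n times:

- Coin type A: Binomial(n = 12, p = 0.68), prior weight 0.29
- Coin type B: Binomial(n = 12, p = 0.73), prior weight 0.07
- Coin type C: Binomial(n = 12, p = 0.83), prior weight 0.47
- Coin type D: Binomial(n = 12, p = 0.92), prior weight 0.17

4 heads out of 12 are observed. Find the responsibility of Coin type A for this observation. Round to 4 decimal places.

0.9048

The responsibility of component k is π_k f_k(x) divided by Σ_j π_j f_j(x).
Evaluate each component's likelihood at the observed value:
  L_A = C(12,4)·0.68^4·0.32^8 = 495·0.213814·0.000109951 = 0.011637
  L_B = C(12,4)·0.73^4·0.27^8 = 495·0.283982·2.8243e-05 = 0.00397015
  L_C = C(12,4)·0.83^4·0.17^8 = 495·0.474583·6.97576e-07 = 0.000163874
  L_D = C(12,4)·0.92^4·0.08^8 = 495·0.716393·1.67772e-09 = 5.94944e-07
Unnormalised posteriors:
  π_A·L_A = 0.29 × 0.011637 = 0.00337473
  π_B·L_B = 0.07 × 0.00397015 = 0.00027791
  π_C·L_C = 0.47 × 0.000163874 = 7.70206e-05
  π_D·L_D = 0.17 × 5.94944e-07 = 1.01141e-07
Marginal: 0.00337473 + 0.00027791 + 7.70206e-05 + 1.01141e-07 = 0.00372976
So the posterior for Coin type A is 0.00337473 / 0.00372976 ≈ 0.9048.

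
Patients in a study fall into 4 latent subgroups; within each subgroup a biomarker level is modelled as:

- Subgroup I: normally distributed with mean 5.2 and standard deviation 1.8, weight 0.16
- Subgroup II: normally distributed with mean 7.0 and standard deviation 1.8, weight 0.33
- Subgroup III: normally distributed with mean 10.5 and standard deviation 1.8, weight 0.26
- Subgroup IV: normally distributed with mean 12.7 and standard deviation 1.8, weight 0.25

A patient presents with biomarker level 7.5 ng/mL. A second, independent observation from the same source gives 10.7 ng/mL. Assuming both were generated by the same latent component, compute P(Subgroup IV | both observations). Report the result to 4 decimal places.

The responsibility of component k is P(Z=k) f_k(x) divided by Σ_j P(Z=j) f_j(x).
Since both observations come from the same component, the likelihood for component k is f_k(x₁)·f_k(x₂).
  L_I = [(1/(1.8·√(2π)))·exp(−(7.5−5.2)²/(2·1.8²)) = 0.221635·exp(-0.81636) = 0.0979711] × [0.00208094] = 0.000203872
  L_II = [(1/(1.8·√(2π)))·exp(−(7.5−7.0)²/(2·1.8²)) = 0.221635·exp(-0.03858) = 0.213247] × [0.0267993] = 0.00571486
  L_III = [(1/(1.8·√(2π)))·exp(−(7.5−10.5)²/(2·1.8²)) = 0.221635·exp(-1.38889) = 0.0552651] × [0.220271] = 0.0121733
  L_IV = [(1/(1.8·√(2π)))·exp(−(7.5−12.7)²/(2·1.8²)) = 0.221635·exp(-4.17284) = 0.00341504] × [0.119551] = 0.000408273
Weight by the priors:
  P(Z=I)·L_I = 0.16 × 0.000203872 = 3.26195e-05
  P(Z=II)·L_II = 0.33 × 0.00571486 = 0.0018859
  P(Z=III)·L_III = 0.26 × 0.0121733 = 0.00316505
  P(Z=IV)·L_IV = 0.25 × 0.000408273 = 0.000102068
Marginal: 3.26195e-05 + 0.0018859 + 0.00316505 + 0.000102068 = 0.00518564
So the posterior for Subgroup IV is 0.000102068 / 0.00518564 ≈ 0.0197.

0.0197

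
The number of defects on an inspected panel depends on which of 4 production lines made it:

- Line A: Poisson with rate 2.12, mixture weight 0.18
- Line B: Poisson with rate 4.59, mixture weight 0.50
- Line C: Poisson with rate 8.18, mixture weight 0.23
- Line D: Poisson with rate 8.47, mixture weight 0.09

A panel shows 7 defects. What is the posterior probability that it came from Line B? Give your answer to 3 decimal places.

Apply Bayes' rule: the posterior for each component is proportional to its prior times its likelihood at x.
Evaluate each component's likelihood at the observed value:
  p_A = e^(−2.12)·2.12^7/7! = 0.0045837
  p_B = e^(−4.59)·4.59^7/7! = 0.0864662
  p_C = e^(−8.18)·8.18^7/7! = 0.136243
  p_D = e^(−8.47)·8.47^7/7! = 0.130101
Unnormalised posteriors:
  π_A·p_A = 0.18 × 0.0045837 = 0.000825066
  π_B·p_B = 0.50 × 0.0864662 = 0.0432331
  π_C·p_C = 0.23 × 0.136243 = 0.0313359
  π_D·p_D = 0.09 × 0.130101 = 0.011709
Denominator: 0.000825066 + 0.0432331 + 0.0313359 + 0.011709 = 0.0871031
P(Line B | x) = 0.0432331 / 0.0871031 ≈ 0.496

0.496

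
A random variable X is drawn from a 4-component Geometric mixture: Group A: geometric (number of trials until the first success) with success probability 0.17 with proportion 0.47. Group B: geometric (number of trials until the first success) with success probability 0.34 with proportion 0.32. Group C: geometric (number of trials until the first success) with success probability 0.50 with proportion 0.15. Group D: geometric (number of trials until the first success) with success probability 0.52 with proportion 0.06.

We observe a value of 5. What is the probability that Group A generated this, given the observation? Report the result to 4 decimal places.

By Bayes' theorem, P(k | x) = w_k f_k(x) / Σ_j w_j f_j(x).
Evaluate each component's likelihood at the observed value:
  f_A = 0.0806791
  f_B = 0.0645141
  f_C = 0.03125
  f_D = 0.0276038
Prior × likelihood for each component:
  w_A·f_A = 0.47 × 0.0806791 = 0.0379192
  w_B·f_B = 0.32 × 0.0645141 = 0.0206445
  w_C·f_C = 0.15 × 0.03125 = 0.0046875
  w_D·f_D = 0.06 × 0.0276038 = 0.00165623
Evidence: 0.0379192 + 0.0206445 + 0.0046875 + 0.00165623 = 0.0649074
P(Group A | data) = 0.0379192 / 0.0649074 ≈ 0.5842

0.5842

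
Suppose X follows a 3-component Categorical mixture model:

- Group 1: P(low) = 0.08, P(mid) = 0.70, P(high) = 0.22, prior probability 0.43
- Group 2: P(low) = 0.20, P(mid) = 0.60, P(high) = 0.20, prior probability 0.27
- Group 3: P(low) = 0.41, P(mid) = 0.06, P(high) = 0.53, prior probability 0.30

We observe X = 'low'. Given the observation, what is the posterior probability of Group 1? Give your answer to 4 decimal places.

0.1627

P(component k | x) = w_k·f_k(x) / marginal(x), where marginal(x) = Σ_j w_j·f_j(x).
Component likelihoods at x = 'low':
  f_1 = 0.08
  f_2 = 0.2
  f_3 = 0.41
Prior × likelihood for each component:
  w_1·f_1 = 0.43 × 0.08 = 0.0344
  w_2·f_2 = 0.27 × 0.2 = 0.054
  w_3·f_3 = 0.30 × 0.41 = 0.123
Sum: 0.0344 + 0.054 + 0.123 = 0.2114
P(Group 1 | the observation) = 0.0344 / 0.2114 ≈ 0.1627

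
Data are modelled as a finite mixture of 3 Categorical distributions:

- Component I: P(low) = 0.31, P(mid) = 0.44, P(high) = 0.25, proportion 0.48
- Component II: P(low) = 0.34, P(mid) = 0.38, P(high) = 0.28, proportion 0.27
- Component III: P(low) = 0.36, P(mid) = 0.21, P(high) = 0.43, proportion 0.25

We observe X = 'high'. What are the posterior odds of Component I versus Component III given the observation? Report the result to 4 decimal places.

Posterior odds = (w_i f_i(x)) / (w_j f_j(x)); the normalising sum cancels.
Evaluate each component's likelihood at the observed value:
  f_I = 0.25
  f_II = 0.28
  f_III = 0.43
Odds = (0.48/0.25) × (0.25/0.43) = 1.92 × 0.581395 ≈ 1.1163

1.1163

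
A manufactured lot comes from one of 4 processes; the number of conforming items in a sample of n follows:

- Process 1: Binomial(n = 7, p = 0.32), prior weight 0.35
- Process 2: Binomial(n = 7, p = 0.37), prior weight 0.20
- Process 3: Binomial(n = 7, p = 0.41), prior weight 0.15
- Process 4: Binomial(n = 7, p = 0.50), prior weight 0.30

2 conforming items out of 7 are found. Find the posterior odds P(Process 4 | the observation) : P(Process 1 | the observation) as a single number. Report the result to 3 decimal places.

Only the two components matter; the odds are (P(Z=i) f_i(x)) / (P(Z=j) f_j(x)).
Evaluate each component's likelihood at the observed value:
  p_1 = C(7,2)·0.32^2·0.68^5 = 21·0.1024·0.145393 = 0.312654
  p_2 = C(7,2)·0.37^2·0.63^5 = 21·0.1369·0.0992437 = 0.285316
  p_3 = C(7,2)·0.41^2·0.59^5 = 21·0.1681·0.0714924 = 0.252375
  p_4 = C(7,2)·0.50^2·0.50^5 = 21·0.25·0.03125 = 0.164062
0.0492187 / 0.109429 ≈ 0.450

0.450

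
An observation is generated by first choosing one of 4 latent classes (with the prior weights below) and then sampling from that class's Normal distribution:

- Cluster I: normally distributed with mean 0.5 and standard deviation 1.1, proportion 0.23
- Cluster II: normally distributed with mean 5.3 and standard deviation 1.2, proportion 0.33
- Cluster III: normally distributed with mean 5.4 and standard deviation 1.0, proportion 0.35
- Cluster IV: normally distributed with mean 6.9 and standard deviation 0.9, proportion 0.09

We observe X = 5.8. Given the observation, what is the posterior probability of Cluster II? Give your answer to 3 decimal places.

Posterior ∝ prior × likelihood, so P(k | x) ∝ π_k f_k(x); normalise over all components.
Evaluate each component's likelihood at the observed value:
  p_I = (1/(1.1·√(2π)))·exp(−(5.8−0.5)²/(2·1.1²)) = 0.362675·exp(-11.60744) = 3.29967e-06
  p_II = (1/(1.2·√(2π)))·exp(−(5.8−5.3)²/(2·1.2²)) = 0.332452·exp(-0.08681) = 0.30481
  p_III = (1/(1.0·√(2π)))·exp(−(5.8−5.4)²/(2·1.0²)) = 0.398942·exp(-0.08000) = 0.36827
  p_IV = (1/(0.9·√(2π)))·exp(−(5.8−6.9)²/(2·0.9²)) = 0.443269·exp(-0.74691) = 0.210033
Multiply by the mixture weights:
  π_I·p_I = 0.23 × 3.29967e-06 = 7.58925e-07
  π_II·p_II = 0.33 × 0.30481 = 0.100587
  π_III·p_III = 0.35 × 0.36827 = 0.128895
  π_IV·p_IV = 0.09 × 0.210033 = 0.018903
Marginal: 7.58925e-07 + 0.100587 + 0.128895 + 0.018903 = 0.248386
P(Cluster II | the observation) = 0.100587 / 0.248386 ≈ 0.405

0.405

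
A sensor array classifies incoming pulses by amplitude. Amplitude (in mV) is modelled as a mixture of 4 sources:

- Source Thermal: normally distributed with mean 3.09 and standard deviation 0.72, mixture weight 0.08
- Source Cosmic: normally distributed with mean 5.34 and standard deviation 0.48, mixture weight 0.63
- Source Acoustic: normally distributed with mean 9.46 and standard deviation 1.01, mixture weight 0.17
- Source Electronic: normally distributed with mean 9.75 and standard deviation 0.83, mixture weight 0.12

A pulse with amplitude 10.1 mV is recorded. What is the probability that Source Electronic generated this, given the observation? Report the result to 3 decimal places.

P(component k | x) = π_k·f_k(x) / marginal(x), where marginal(x) = Σ_j π_j·f_j(x).
Component likelihoods at x = 10.1 mV:
  L_Thermal = 1.44473e-21
  L_Cosmic = 3.67577e-22
  L_Acoustic = 0.323145
  L_Electronic = 0.439763
Prior × likelihood for each component:
  π_Thermal·L_Thermal = 0.08 × 1.44473e-21 = 1.15578e-22
  π_Cosmic·L_Cosmic = 0.63 × 3.67577e-22 = 2.31574e-22
  π_Acoustic·L_Acoustic = 0.17 × 0.323145 = 0.0549347
  π_Electronic·L_Electronic = 0.12 × 0.439763 = 0.0527716
Sum: 1.15578e-22 + 2.31574e-22 + 0.0549347 + 0.0527716 = 0.107706
So the posterior for Source Electronic is 0.0527716 / 0.107706 ≈ 0.490.

0.490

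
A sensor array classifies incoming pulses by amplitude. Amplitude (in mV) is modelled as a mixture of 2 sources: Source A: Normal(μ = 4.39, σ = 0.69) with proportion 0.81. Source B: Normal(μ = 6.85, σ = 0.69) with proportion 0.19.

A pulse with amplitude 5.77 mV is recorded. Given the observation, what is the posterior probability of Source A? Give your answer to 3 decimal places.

P(component k | x) = π_k·f_k(x) / marginal(x), where marginal(x) = Σ_j π_j·f_j(x).
Component likelihoods at x = 5.77 mV:
  L_A = (1/(0.69·√(2π)))·exp(−(5.77−4.39)²/(2·0.69²)) = 0.578177·exp(-2.00000) = 0.0782478
  L_B = (1/(0.69·√(2π)))·exp(−(5.77−6.85)²/(2·0.69²)) = 0.578177·exp(-1.22495) = 0.169852
Unnormalised posteriors:
  π_A·L_A = 0.81 × 0.0782478 = 0.0633807
  π_B·L_B = 0.19 × 0.169852 = 0.0322719
Sum: 0.0633807 + 0.0322719 = 0.0956526
P(Source A | x) = 0.0633807 / 0.0956526 ≈ 0.663

0.663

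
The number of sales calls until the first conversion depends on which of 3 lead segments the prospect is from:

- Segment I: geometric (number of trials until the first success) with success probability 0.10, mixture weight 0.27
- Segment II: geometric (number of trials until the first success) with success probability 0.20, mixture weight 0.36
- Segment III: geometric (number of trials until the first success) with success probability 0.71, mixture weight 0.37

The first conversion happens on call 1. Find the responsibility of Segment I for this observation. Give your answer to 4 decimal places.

Posterior ∝ prior × likelihood, so P(k | x) ∝ π_k f_k(x); normalise over all components.
Evaluate each component's likelihood at the observed value:
  p_I = 0.10·(1−0.10)^0 = 0.10·1 = 0.1
  p_II = 0.20·(1−0.20)^0 = 0.20·1 = 0.2
  p_III = 0.71·(1−0.71)^0 = 0.71·1 = 0.71
Multiply by the mixture weights:
  π_I·p_I = 0.27 × 0.1 = 0.027
  π_II·p_II = 0.36 × 0.2 = 0.072
  π_III·p_III = 0.37 × 0.71 = 0.2627
Normaliser: 0.027 + 0.072 + 0.2627 = 0.3617
P(Segment I | x) = 0.027 / 0.3617 ≈ 0.0746

0.0746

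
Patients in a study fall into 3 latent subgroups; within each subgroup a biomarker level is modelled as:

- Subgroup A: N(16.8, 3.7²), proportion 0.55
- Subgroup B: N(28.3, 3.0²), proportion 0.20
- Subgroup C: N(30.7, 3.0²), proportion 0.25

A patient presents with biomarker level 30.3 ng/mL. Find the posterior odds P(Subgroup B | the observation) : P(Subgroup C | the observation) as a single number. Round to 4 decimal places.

0.6463

Only the two components matter; the odds are (π_i f_i(x)) / (π_j f_j(x)).
Normal densities:
  L_A = (1/(3.7·√(2π)))·exp(−(30.3−16.8)²/(2·3.7²)) = 0.107822·exp(-6.65632) = 0.000138646
  L_B = (1/(3.0·√(2π)))·exp(−(30.3−28.3)²/(2·3.0²)) = 0.132981·exp(-0.22222) = 0.106483
  L_C = (1/(3.0·√(2π)))·exp(−(30.3−30.7)²/(2·3.0²)) = 0.132981·exp(-0.00889) = 0.131804
0.0212965 / 0.032951 ≈ 0.6463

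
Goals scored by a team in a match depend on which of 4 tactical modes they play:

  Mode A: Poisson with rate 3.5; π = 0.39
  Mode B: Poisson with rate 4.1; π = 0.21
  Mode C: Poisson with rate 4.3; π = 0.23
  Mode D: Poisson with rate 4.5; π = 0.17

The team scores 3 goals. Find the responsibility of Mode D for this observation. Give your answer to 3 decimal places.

Posterior ∝ prior × likelihood, so P(k | x) ∝ π_k f_k(x); normalise over all components.
Poisson probabilities:
  L_A = 0.215785
  L_B = 0.190368
  L_C = 0.179799
  L_D = 0.168718
Weight by the priors:
  π_A·L_A = 0.39 × 0.215785 = 0.0841563
  π_B·L_B = 0.21 × 0.190368 = 0.0399772
  π_C·L_C = 0.23 × 0.179799 = 0.0413538
  π_D·L_D = 0.17 × 0.168718 = 0.028682
Marginal: 0.0841563 + 0.0399772 + 0.0413538 + 0.028682 = 0.194169
P(Mode D | the observation) ≈ 0.148

0.148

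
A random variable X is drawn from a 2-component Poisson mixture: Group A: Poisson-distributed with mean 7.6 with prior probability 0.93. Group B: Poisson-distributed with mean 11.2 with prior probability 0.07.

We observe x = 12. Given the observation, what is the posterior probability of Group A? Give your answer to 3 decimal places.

0.823

The responsibility of component k is w_k f_k(x) divided by Σ_j w_j f_j(x).
Component likelihoods at x = 12:
  L_A = 0.0387961
  L_B = 0.11122
Unnormalised posteriors:
  w_A·L_A = 0.93 × 0.0387961 = 0.0360804
  w_B·L_B = 0.07 × 0.11122 = 0.00778537
Sum: 0.0360804 + 0.00778537 = 0.0438657
P(Group A | 12) = 0.0360804 / 0.0438657 ≈ 0.823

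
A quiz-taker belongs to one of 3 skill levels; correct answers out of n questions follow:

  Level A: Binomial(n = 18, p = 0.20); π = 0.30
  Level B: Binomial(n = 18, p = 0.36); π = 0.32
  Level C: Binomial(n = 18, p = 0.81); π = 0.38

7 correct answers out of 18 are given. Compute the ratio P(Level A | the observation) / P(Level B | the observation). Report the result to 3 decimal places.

Since P(k|x) ∝ w_k f_k(x), the posterior odds are w_i f_i(x) / (w_j f_j(x)).
Component likelihoods at x = 7 correct answers out of 18:
  p_A = 0.0349909
  p_B = 0.184014
  p_C = 8.48085e-05
Posterior odds = (w_A·p_A) / (w_B·p_B) = (0.30·0.0349909) / (0.32·0.184014) = 0.0104973 / 0.0588846 ≈ 0.178

0.178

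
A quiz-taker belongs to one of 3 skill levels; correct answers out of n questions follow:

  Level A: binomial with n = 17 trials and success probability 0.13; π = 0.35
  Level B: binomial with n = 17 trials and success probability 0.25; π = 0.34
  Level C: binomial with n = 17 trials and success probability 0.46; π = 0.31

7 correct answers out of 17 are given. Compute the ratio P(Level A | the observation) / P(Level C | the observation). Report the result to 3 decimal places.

0.019

Posterior odds = (w_i f_i(x)) / (w_j f_j(x)); the normalising sum cancels.
Binomial probabilities:
  p_A = 0.00303159
  p_B = 0.0668448
  p_C = 0.178697
Odds = (0.35/0.31) × (0.00303159/0.178697) = 1.12903 × 0.016965 ≈ 0.019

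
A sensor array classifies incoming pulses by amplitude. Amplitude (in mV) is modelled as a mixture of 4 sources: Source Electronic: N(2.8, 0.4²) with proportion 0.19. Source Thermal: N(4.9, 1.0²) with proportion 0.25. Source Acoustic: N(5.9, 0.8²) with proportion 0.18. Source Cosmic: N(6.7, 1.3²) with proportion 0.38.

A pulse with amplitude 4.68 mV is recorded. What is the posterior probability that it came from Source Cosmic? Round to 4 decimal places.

0.2176

The responsibility of component k is π_k f_k(x) divided by Σ_j π_j f_j(x).
Component likelihoods at x = 4.68 mV:
  L_Electronic = (1/(0.4·√(2π)))·exp(−(4.68−2.8)²/(2·0.4²)) = 0.997356·exp(-11.04500) = 1.59246e-05
  L_Thermal = (1/(1.0·√(2π)))·exp(−(4.68−4.9)²/(2·1.0²)) = 0.398942·exp(-0.02420) = 0.389404
  L_Acoustic = (1/(0.8·√(2π)))·exp(−(4.68−5.9)²/(2·0.8²)) = 0.498678·exp(-1.16281) = 0.15589
  L_Cosmic = (1/(1.3·√(2π)))·exp(−(4.68−6.7)²/(2·1.3²)) = 0.306879·exp(-1.20722) = 0.0917652
Weight by the priors:
  π_Electronic·L_Electronic = 0.19 × 1.59246e-05 = 3.02567e-06
  π_Thermal·L_Thermal = 0.25 × 0.389404 = 0.0973509
  π_Acoustic·L_Acoustic = 0.18 × 0.15589 = 0.0280601
  π_Cosmic·L_Cosmic = 0.38 × 0.0917652 = 0.0348708
Denominator: 3.02567e-06 + 0.0973509 + 0.0280601 + 0.0348708 = 0.160285
P(Source Cosmic | the observation) = 0.0348708 / 0.160285 ≈ 0.2176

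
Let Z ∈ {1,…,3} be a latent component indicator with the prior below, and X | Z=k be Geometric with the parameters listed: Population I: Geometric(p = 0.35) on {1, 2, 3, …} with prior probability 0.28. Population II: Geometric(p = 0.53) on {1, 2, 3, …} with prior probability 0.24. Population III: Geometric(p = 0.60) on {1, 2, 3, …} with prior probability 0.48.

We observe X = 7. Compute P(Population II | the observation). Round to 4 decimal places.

Posterior ∝ prior × likelihood, so P(k | x) ∝ π_k f_k(x); normalise over all components.
Geometric probabilities:
  L_I = 0.0263966
  L_II = 0.00571298
  L_III = 0.0024576
Prior × likelihood for each component:
  π_I·L_I = 0.28 × 0.0263966 = 0.00739105
  π_II·L_II = 0.24 × 0.00571298 = 0.00137112
  π_III·L_III = 0.48 × 0.0024576 = 0.00117965
Evidence: 0.00739105 + 0.00137112 + 0.00117965 = 0.00994182
Responsibility of Population II: 0.00137112 / 0.00994182 ≈ 0.1379

0.1379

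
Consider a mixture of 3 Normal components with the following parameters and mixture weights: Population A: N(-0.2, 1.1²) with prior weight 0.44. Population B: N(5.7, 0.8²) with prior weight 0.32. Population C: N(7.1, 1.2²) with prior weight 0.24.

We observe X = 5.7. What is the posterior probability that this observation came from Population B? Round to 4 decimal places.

By Bayes' theorem, P(k | x) = P(Z=k) f_k(x) / Σ_j P(Z=j) f_j(x).
Component likelihoods at x = 5.7:
  p_A = 2.05351e-07
  p_B = 0.498678
  p_C = 0.168332
Weight by the priors:
  P(Z=A)·p_A = 0.44 × 2.05351e-07 = 9.03543e-08
  P(Z=B)·p_B = 0.32 × 0.498678 = 0.159577
  P(Z=C)·p_C = 0.24 × 0.168332 = 0.0403997
Marginal: 9.03543e-08 + 0.159577 + 0.0403997 = 0.199977
Responsibility of Population B: 0.159577 / 0.199977 ≈ 0.7980

0.7980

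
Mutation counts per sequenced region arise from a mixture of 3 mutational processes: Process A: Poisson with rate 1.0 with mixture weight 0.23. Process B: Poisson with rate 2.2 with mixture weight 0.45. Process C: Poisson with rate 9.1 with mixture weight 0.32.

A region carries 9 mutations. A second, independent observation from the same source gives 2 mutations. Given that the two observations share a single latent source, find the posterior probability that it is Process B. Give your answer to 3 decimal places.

The responsibility of component k is w_k f_k(x) divided by Σ_j w_j f_j(x).
Since both observations come from the same component, the likelihood for component k is f_k(x₁)·f_k(x₂).
  f_A = [1.01378e-06] × [0.18394] = 1.86474e-07
  f_B = [0.000368632] × [0.268144] = 9.88464e-05
  f_C = [0.131683] × [0.00462352] = 0.000608839
Weight by the priors:
  w_A·f_A = 0.23 × 1.86474e-07 = 4.2889e-08
  w_B·f_B = 0.45 × 9.88464e-05 = 4.44809e-05
  w_C·f_C = 0.32 × 0.000608839 = 0.000194829
Evidence: 4.2889e-08 + 4.44809e-05 + 0.000194829 = 0.000239352
P(Process B | x) ≈ 0.186

0.186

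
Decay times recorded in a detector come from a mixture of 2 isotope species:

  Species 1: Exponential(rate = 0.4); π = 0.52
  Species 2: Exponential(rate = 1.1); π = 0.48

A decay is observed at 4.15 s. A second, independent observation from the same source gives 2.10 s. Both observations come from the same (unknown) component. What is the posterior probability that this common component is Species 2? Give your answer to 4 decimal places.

Apply Bayes' rule: the posterior for each component is proportional to its prior times its likelihood at x.
Since both observations come from the same component, the likelihood for component k is f_k(x₁)·f_k(x₂).
  L_1 = [0.0760556] × [0.172684] = 0.0131336
  L_2 = [0.0114509] × [0.109187] = 0.00125029
Multiply by the mixture weights:
  P(Z=1)·L_1 = 0.52 × 0.0131336 = 0.00682947
  P(Z=2)·L_2 = 0.48 × 0.00125029 = 0.000600139
Evidence: 0.00682947 + 0.000600139 = 0.00742961
P(Species 2 | x) ≈ 0.0808

0.0808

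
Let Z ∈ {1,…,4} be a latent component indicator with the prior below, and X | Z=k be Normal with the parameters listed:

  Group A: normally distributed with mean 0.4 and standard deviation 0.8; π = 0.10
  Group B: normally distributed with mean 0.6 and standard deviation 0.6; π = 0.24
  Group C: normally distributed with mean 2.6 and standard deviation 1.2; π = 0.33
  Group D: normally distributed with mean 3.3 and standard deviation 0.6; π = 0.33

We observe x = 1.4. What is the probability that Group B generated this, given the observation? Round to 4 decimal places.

0.4194

Apply Bayes' rule: the posterior for each component is proportional to its prior times its likelihood at x.
Evaluate each component's likelihood at the observed value:
  p_A = (1/(0.8·√(2π)))·exp(−(1.4−0.4)²/(2·0.8²)) = 0.498678·exp(-0.78125) = 0.228311
  p_B = (1/(0.6·√(2π)))·exp(−(1.4−0.6)²/(2·0.6²)) = 0.664904·exp(-0.88889) = 0.27335
  p_C = (1/(1.2·√(2π)))·exp(−(1.4−2.6)²/(2·1.2²)) = 0.332452·exp(-0.50000) = 0.201642
  p_D = (1/(0.6·√(2π)))·exp(−(1.4−3.3)²/(2·0.6²)) = 0.664904·exp(-5.01389) = 0.00441829
Prior × likelihood for each component:
  w_A·p_A = 0.10 × 0.228311 = 0.0228311
  w_B·p_B = 0.24 × 0.27335 = 0.065604
  w_C·p_C = 0.33 × 0.201642 = 0.0665419
  w_D·p_D = 0.33 × 0.00441829 = 0.00145804
Sum: 0.0228311 + 0.065604 + 0.0665419 + 0.00145804 = 0.156435
So the posterior for Group B is 0.065604 / 0.156435 ≈ 0.4194.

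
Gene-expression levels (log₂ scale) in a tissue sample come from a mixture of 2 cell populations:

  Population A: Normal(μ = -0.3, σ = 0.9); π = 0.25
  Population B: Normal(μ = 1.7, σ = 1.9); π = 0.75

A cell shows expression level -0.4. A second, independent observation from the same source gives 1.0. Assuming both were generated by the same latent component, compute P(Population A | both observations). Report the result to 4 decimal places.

0.5063

Posterior ∝ prior × likelihood, so P(k | x) ∝ P(Z=k) f_k(x); normalise over all components.
Since both observations come from the same component, the likelihood for component k is f_k(x₁)·f_k(x₂).
  f_A = [0.440541] × [0.156173] = 0.0688009
  f_B = [0.113996] × [0.196192] = 0.0223651
Multiply by the mixture weights:
  P(Z=A)·f_A = 0.25 × 0.0688009 = 0.0172002
  P(Z=B)·f_B = 0.75 × 0.0223651 = 0.0167738
Denominator: 0.0172002 + 0.0167738 = 0.033974
P(Population A | x₁,x₂) = 0.0172002 / 0.033974 ≈ 0.5063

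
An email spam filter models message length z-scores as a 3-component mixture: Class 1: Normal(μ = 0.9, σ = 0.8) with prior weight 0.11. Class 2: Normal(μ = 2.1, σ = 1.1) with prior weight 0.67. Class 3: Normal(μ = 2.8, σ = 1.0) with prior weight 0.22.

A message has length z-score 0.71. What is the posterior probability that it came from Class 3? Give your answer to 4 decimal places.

By Bayes' theorem, P(k | x) = π_k f_k(x) / Σ_j π_j f_j(x).
Normal densities:
  p_1 = 0.48481
  p_2 = 0.163223
  p_3 = 0.0449148
Weight by the priors:
  π_1·p_1 = 0.11 × 0.48481 = 0.0533291
  π_2·p_2 = 0.67 × 0.163223 = 0.109359
  π_3·p_3 = 0.22 × 0.0449148 = 0.00988125
Marginal: 0.0533291 + 0.109359 + 0.00988125 = 0.17257
Responsibility of Class 3: 0.00988125 / 0.17257 ≈ 0.0573

0.0573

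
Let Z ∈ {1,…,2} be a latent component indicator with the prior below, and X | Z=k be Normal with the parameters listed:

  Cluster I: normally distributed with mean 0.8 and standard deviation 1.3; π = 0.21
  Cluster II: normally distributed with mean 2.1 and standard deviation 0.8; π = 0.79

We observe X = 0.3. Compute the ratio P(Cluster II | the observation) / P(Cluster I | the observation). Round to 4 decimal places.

The posterior odds equal the prior odds times the likelihood ratio: (π_i/π_j)·(f_i(x)/f_j(x)).
Evaluate each component's likelihood at the observed value:
  L_I = (1/(1.3·√(2π)))·exp(−(0.3−0.8)²/(2·1.3²)) = 0.306879·exp(-0.07396) = 0.285
  L_II = (1/(0.8·√(2π)))·exp(−(0.3−2.1)²/(2·0.8²)) = 0.498678·exp(-2.53125) = 0.0396746
Odds = (0.79/0.21) × (0.0396746/0.285) = 3.7619 × 0.139209 ≈ 0.5237

0.5237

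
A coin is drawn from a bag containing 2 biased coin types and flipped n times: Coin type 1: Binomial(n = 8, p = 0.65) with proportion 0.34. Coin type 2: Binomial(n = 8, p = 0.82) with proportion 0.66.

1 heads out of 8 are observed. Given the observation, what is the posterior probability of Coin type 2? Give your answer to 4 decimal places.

0.0228

The responsibility of component k is P(Z=k) f_k(x) divided by Σ_j P(Z=j) f_j(x).
Component likelihoods at x = 1 heads out of 8:
  p_1 = C(8,1)·0.65^1·0.35^7 = 8·0.65·0.000643393 = 0.00334564
  p_2 = C(8,1)·0.82^1·0.18^7 = 8·0.82·6.1222e-06 = 4.01616e-05
Prior × likelihood for each component:
  P(Z=1)·p_1 = 0.34 × 0.00334564 = 0.00113752
  P(Z=2)·p_2 = 0.66 × 4.01616e-05 = 2.65067e-05
Evidence: 0.00113752 + 2.65067e-05 = 0.00116403
P(Coin type 2 | the observation) = 2.65067e-05 / 0.00116403 ≈ 0.0228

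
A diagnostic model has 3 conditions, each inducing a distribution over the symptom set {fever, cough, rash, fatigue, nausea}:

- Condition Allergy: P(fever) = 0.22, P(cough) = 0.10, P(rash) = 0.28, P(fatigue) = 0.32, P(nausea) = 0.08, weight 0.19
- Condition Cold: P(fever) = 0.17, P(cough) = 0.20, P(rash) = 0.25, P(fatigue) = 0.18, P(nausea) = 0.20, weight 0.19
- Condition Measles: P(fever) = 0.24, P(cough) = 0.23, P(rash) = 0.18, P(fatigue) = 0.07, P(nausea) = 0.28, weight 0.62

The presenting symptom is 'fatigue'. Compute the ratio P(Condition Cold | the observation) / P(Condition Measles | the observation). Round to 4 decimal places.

0.7880

The posterior odds equal the prior odds times the likelihood ratio: (π_i/π_j)·(f_i(x)/f_j(x)).
Evaluate each component's likelihood at the observed value:
  p_Allergy = P(fatigue | comp) = 0.32
  p_Cold = P(fatigue | comp) = 0.18
  p_Measles = P(fatigue | comp) = 0.07
0.0342 / 0.0434 ≈ 0.7880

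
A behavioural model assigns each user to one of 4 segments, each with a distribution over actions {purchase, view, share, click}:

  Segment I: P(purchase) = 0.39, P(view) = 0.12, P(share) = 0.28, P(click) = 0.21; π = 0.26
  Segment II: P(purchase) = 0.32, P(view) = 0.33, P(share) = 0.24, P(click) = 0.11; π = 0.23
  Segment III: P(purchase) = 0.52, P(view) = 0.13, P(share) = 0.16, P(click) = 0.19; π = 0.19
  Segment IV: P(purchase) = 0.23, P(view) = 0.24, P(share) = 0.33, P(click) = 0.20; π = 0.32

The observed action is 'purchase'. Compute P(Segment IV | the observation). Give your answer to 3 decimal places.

By Bayes' theorem, P(k | x) = π_k f_k(x) / Σ_j π_j f_j(x).
Component likelihoods at x = 'purchase':
  L_I = P(purchase | comp) = 0.39
  L_II = P(purchase | comp) = 0.32
  L_III = P(purchase | comp) = 0.52
  L_IV = P(purchase | comp) = 0.23
Multiply by the mixture weights:
  π_I·L_I = 0.26 × 0.39 = 0.1014
  π_II·L_II = 0.23 × 0.32 = 0.0736
  π_III·L_III = 0.19 × 0.52 = 0.0988
  π_IV·L_IV = 0.32 × 0.23 = 0.0736
Evidence: 0.1014 + 0.0736 + 0.0988 + 0.0736 = 0.3474
P(Segment IV | x) = 0.0736 / 0.3474 ≈ 0.212

0.212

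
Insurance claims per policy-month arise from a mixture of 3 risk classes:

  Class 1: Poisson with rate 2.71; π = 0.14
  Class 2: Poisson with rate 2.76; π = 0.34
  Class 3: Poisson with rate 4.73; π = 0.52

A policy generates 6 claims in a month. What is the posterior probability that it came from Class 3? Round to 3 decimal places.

0.796

Apply Bayes' rule: the posterior for each component is proportional to its prior times its likelihood at x.
Evaluate each component's likelihood at the observed value:
  L_1 = e^(−2.71)·2.71^6/6! = 0.0366054
  L_2 = e^(−2.76)·2.76^6/6! = 0.038857
  L_3 = e^(−4.73)·4.73^6/6! = 0.137284
Unnormalised posteriors:
  π_1·L_1 = 0.14 × 0.0366054 = 0.00512476
  π_2·L_2 = 0.34 × 0.038857 = 0.0132114
  π_3·L_3 = 0.52 × 0.137284 = 0.0713879
Evidence: 0.00512476 + 0.0132114 + 0.0713879 = 0.0897241
P(Class 3 | the observation) ≈ 0.796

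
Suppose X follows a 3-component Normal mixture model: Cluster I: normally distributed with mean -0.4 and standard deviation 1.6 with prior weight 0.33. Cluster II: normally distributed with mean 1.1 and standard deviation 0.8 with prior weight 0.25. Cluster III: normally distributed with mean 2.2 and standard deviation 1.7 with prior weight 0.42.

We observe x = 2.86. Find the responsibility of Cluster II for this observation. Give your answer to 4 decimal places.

By Bayes' theorem, P(k | x) = P(Z=k) f_k(x) / Σ_j P(Z=j) f_j(x).
Normal densities:
  f_I = 0.0312841
  f_II = 0.0443432
  f_III = 0.217636
Multiply by the mixture weights:
  P(Z=I)·f_I = 0.33 × 0.0312841 = 0.0103238
  P(Z=II)·f_II = 0.25 × 0.0443432 = 0.0110858
  P(Z=III)·f_III = 0.42 × 0.217636 = 0.0914072
Normaliser: 0.0103238 + 0.0110858 + 0.0914072 = 0.112817
So the posterior for Cluster II is 0.0110858 / 0.112817 ≈ 0.0983.

0.0983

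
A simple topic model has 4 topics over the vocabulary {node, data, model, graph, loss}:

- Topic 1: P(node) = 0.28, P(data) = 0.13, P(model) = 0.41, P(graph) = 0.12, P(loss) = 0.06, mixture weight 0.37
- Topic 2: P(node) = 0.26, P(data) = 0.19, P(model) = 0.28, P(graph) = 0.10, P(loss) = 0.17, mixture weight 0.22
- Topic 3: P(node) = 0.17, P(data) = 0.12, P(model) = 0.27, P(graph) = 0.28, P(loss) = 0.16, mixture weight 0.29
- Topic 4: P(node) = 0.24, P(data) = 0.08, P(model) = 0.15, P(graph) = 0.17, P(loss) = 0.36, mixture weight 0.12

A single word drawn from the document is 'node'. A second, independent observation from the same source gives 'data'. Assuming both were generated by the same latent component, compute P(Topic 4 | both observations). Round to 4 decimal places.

P(component k | x) = w_k·f_k(x) / marginal(x), where marginal(x) = Σ_j w_j·f_j(x).
Since both observations come from the same component, the likelihood for component k is f_k(x₁)·f_k(x₂).
  p_1 = [P(node | comp) = 0.28] × [0.13] = 0.0364
  p_2 = [P(node | comp) = 0.26] × [0.19] = 0.0494
  p_3 = [P(node | comp) = 0.17] × [0.12] = 0.0204
  p_4 = [P(node | comp) = 0.24] × [0.08] = 0.0192
Prior × likelihood for each component:
  w_1·p_1 = 0.37 × 0.0364 = 0.013468
  w_2·p_2 = 0.22 × 0.0494 = 0.010868
  w_3·p_3 = 0.29 × 0.0204 = 0.005916
  w_4·p_4 = 0.12 × 0.0192 = 0.002304
Sum: 0.013468 + 0.010868 + 0.005916 + 0.002304 = 0.032556
So the posterior for Topic 4 is 0.002304 / 0.032556 ≈ 0.0708.

0.0708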